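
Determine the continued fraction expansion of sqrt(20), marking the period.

[4; (2, 8)]

Write x_i = (sqrt(20) + m_i)/d_i with (m_0, d_0) = (0, 1). a_0 = floor(sqrt(20)) = 4, since 4^2 = 16 <= 20 < 25 = 5^2.
Iterate m_{i+1} = d_i*a_i - m_i, d_{i+1} = (20 - m_{i+1}^2)/d_i, a_{i+1} = floor((a_0 + m_{i+1})/d_{i+1}):
  m_1 = 1*4 - 0 = 4, d_1 = (20 - 4^2)/1 = 4/1 = 4, a_1 = floor((4 + 4)/4) = 2.
  m_2 = 4*2 - 4 = 4, d_2 = (20 - 4^2)/4 = 4/4 = 1, a_2 = floor((4 + 4)/1) = 8.
  m_3 = 1*8 - 4 = 4, d_3 = (20 - 4^2)/1 = 4/1 = 4: (m_3, d_3) = (m_1, d_1) = (4, 4), so from here the quotients repeat a_1, a_2; the period length is 2.
Hence the expansion of sqrt(20) is a_0 = 4 followed by the repeating block 2, 8 (period 2).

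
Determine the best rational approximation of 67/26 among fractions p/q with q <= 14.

Expand x = 67/26 as a continued fraction with the Euclidean algorithm:
  67 = 2*26 + 15, so a_0 = 2.
  26 = 1*15 + 11, so a_1 = 1.
  15 = 1*11 + 4, so a_2 = 1.
  11 = 2*4 + 3, so a_3 = 2.
  4 = 1*3 + 1, so a_4 = 1.
  3 = 3*1 + 0, so a_5 = 3.
so x = [2; 1, 1, 2, 1, 3].
Convergents (p_i = a_i*p_{i-1} + p_{i-2}, q_i = a_i*q_{i-1} + q_{i-2} with p_{-2}=0, p_{-1}=1, q_{-2}=1, q_{-1}=0), until the denominator exceeds 14:
  i=0: a_0=2, p_0 = 2*1 + 0 = 2, q_0 = 2*0 + 1 = 1.
  i=1: a_1=1, p_1 = 1*2 + 1 = 3, q_1 = 1*1 + 0 = 1.
  i=2: a_2=1, p_2 = 1*3 + 2 = 5, q_2 = 1*1 + 1 = 2.
  i=3: a_3=2, p_3 = 2*5 + 3 = 13, q_3 = 2*2 + 1 = 5.
  i=4: a_4=1, p_4 = 1*13 + 5 = 18, q_4 = 1*5 + 2 = 7.
  i=5: a_5=3, p_5 = 3*18 + 13 = 67, q_5 = 3*7 + 5 = 26.
q_5 = 26 > 14, so the last convergent with denominator <= 14 is p_4/q_4 = 18/7.
The closest fraction with denominator <= 14 is either p_4/q_4 or the intermediate fraction (k*p_4 + p_3)/(k*q_4 + q_3) with the largest k >= 1 whose denominator stays <= 14; these approach x as k grows, and every other convergent or intermediate fraction in range is farther away.
Largest k: floor((14 - q_3)/q_4) = floor((14 - 5)/7) = 1.
That gives (1*18 + 13)/(1*7 + 5) = 31/12.
Compare the errors: |x - 18/7| = |67*7 - 18*26|/(26*7) = 1/182, and |x - 31/12| = |67*12 - 31*26|/(26*12) = 2/312.
Cross-multiplying, 1*312 = 312 < 364 = 2*182, so 1/182 is smaller: the convergent 18/7 is closer to x than 31/12.

18/7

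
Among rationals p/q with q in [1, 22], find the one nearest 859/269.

Expand x = 859/269 as a continued fraction with the Euclidean algorithm:
  859 = 3*269 + 52, so a_0 = 3.
  269 = 5*52 + 9, so a_1 = 5.
  52 = 5*9 + 7, so a_2 = 5.
  9 = 1*7 + 2, so a_3 = 1.
  7 = 3*2 + 1, so a_4 = 3.
  2 = 2*1 + 0, so a_5 = 2.
so x = [3; 5, 5, 1, 3, 2].
Convergents (p_i = a_i*p_{i-1} + p_{i-2}, q_i = a_i*q_{i-1} + q_{i-2} with p_{-2}=0, p_{-1}=1, q_{-2}=1, q_{-1}=0), until the denominator exceeds 22:
  i=0: a_0=3, p_0 = 3*1 + 0 = 3, q_0 = 3*0 + 1 = 1.
  i=1: a_1=5, p_1 = 5*3 + 1 = 16, q_1 = 5*1 + 0 = 5.
  i=2: a_2=5, p_2 = 5*16 + 3 = 83, q_2 = 5*5 + 1 = 26.
q_2 = 26 > 22, so the last convergent with denominator <= 22 is p_1/q_1 = 16/5.
The closest fraction with denominator <= 22 is either p_1/q_1 or the intermediate fraction (k*p_1 + p_0)/(k*q_1 + q_0) with the largest k >= 1 whose denominator stays <= 22; these approach x as k grows, and every other convergent or intermediate fraction in range is farther away.
Largest k: floor((22 - q_0)/q_1) = floor((22 - 1)/5) = 4.
That gives (4*16 + 3)/(4*5 + 1) = 67/21.
Compare the errors: |x - 16/5| = |859*5 - 16*269|/(269*5) = 9/1345, and |x - 67/21| = |859*21 - 67*269|/(269*21) = 16/5649.
Cross-multiplying, 16*1345 = 21520 < 50841 = 9*5649, so 16/5649 is smaller: the intermediate fraction 67/21 is closer to x than 16/5.

67/21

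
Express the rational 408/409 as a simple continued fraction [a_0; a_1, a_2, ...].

[0; 1, 408]

Run the Euclidean algorithm on 408 and 409; the successive quotients are the partial quotients a_0, a_1, ... (each step inverts the fractional part left over by the previous one):
  408 = 0*409 + 408, so a_0 = 0.
  409 = 1*408 + 1, so a_1 = 1.
  408 = 408*1 + 0, so a_2 = 408.
The remainder reaches 0 after 3 divisions, so the expansion has 3 partial quotients, read off in order.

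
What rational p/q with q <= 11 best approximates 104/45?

Expand x = 104/45 as a continued fraction with the Euclidean algorithm:
  104 = 2*45 + 14, so a_0 = 2.
  45 = 3*14 + 3, so a_1 = 3.
  14 = 4*3 + 2, so a_2 = 4.
  3 = 1*2 + 1, so a_3 = 1.
  2 = 2*1 + 0, so a_4 = 2.
so x = [2; 3, 4, 1, 2].
Convergents (p_i = a_i*p_{i-1} + p_{i-2}, q_i = a_i*q_{i-1} + q_{i-2} with p_{-2}=0, p_{-1}=1, q_{-2}=1, q_{-1}=0), until the denominator exceeds 11:
  i=0: a_0=2, p_0 = 2*1 + 0 = 2, q_0 = 2*0 + 1 = 1.
  i=1: a_1=3, p_1 = 3*2 + 1 = 7, q_1 = 3*1 + 0 = 3.
  i=2: a_2=4, p_2 = 4*7 + 2 = 30, q_2 = 4*3 + 1 = 13.
q_2 = 13 > 11, so the last convergent with denominator <= 11 is p_1/q_1 = 7/3.
The closest fraction with denominator <= 11 is either p_1/q_1 or the intermediate fraction (k*p_1 + p_0)/(k*q_1 + q_0) with the largest k >= 1 whose denominator stays <= 11; these approach x as k grows, and every other convergent or intermediate fraction in range is farther away.
Largest k: floor((11 - q_0)/q_1) = floor((11 - 1)/3) = 3.
That gives (3*7 + 2)/(3*3 + 1) = 23/10.
Compare the errors: |x - 7/3| = |104*3 - 7*45|/(45*3) = 3/135, and |x - 23/10| = |104*10 - 23*45|/(45*10) = 5/450.
Cross-multiplying, 5*135 = 675 < 1350 = 3*450, so 5/450 is smaller: the intermediate fraction 23/10 is closer to x than 7/3.

23/10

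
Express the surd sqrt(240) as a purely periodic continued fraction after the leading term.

[15; (2, 30)]

Write x_i = (sqrt(240) + m_i)/d_i with (m_0, d_0) = (0, 1). a_0 = floor(sqrt(240)) = 15, since 15^2 = 225 <= 240 < 256 = 16^2.
Iterate m_{i+1} = d_i*a_i - m_i, d_{i+1} = (240 - m_{i+1}^2)/d_i, a_{i+1} = floor((a_0 + m_{i+1})/d_{i+1}):
  m_1 = 1*15 - 0 = 15, d_1 = (240 - 15^2)/1 = 15/1 = 15, a_1 = floor((15 + 15)/15) = 2.
  m_2 = 15*2 - 15 = 15, d_2 = (240 - 15^2)/15 = 15/15 = 1, a_2 = floor((15 + 15)/1) = 30.
  m_3 = 1*30 - 15 = 15, d_3 = (240 - 15^2)/1 = 15/1 = 15: (m_3, d_3) = (m_1, d_1) = (15, 15), so from here the quotients repeat a_1, a_2; the period length is 2.
Hence the expansion of sqrt(240) is a_0 = 15 followed by the repeating block 2, 30 (period 2).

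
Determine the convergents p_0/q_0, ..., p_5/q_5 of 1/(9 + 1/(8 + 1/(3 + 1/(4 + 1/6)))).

0/1, 1/9, 8/73, 25/228, 108/985, 673/6138

Using the convergent recurrence p_i = a_i*p_{i-1} + p_{i-2}, q_i = a_i*q_{i-1} + q_{i-2} with p_{-2}=0, p_{-1}=1, q_{-2}=1, q_{-1}=0:
  i=0: a_0=0, p_0 = 0*1 + 0 = 0, q_0 = 0*0 + 1 = 1.
  i=1: a_1=9, p_1 = 9*0 + 1 = 1, q_1 = 9*1 + 0 = 9.
  i=2: a_2=8, p_2 = 8*1 + 0 = 8, q_2 = 8*9 + 1 = 73.
  i=3: a_3=3, p_3 = 3*8 + 1 = 25, q_3 = 3*73 + 9 = 228.
  i=4: a_4=4, p_4 = 4*25 + 8 = 108, q_4 = 4*228 + 73 = 985.
  i=5: a_5=6, p_5 = 6*108 + 25 = 673, q_5 = 6*985 + 228 = 6138.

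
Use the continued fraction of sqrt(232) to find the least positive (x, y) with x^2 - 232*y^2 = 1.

First expand sqrt(232) as a continued fraction. With x_i = (sqrt(232) + m_i)/d_i and (m_0, d_0) = (0, 1): a_0 = floor(sqrt(232)) = 15, since 15^2 = 225 <= 232 < 256 = 16^2.
Iterate m_{i+1} = d_i*a_i - m_i, d_{i+1} = (232 - m_{i+1}^2)/d_i, a_{i+1} = floor((a_0 + m_{i+1})/d_{i+1}):
  m_1 = 1*15 - 0 = 15, d_1 = (232 - 15^2)/1 = 7/1 = 7, a_1 = floor((15 + 15)/7) = 4.
  m_2 = 7*4 - 15 = 13, d_2 = (232 - 13^2)/7 = 63/7 = 9, a_2 = floor((15 + 13)/9) = 3.
  m_3 = 9*3 - 13 = 14, d_3 = (232 - 14^2)/9 = 36/9 = 4, a_3 = floor((15 + 14)/4) = 7.
  m_4 = 4*7 - 14 = 14, d_4 = (232 - 14^2)/4 = 36/4 = 9, a_4 = floor((15 + 14)/9) = 3.
  m_5 = 9*3 - 14 = 13, d_5 = (232 - 13^2)/9 = 63/9 = 7, a_5 = floor((15 + 13)/7) = 4.
  m_6 = 7*4 - 13 = 15, d_6 = (232 - 15^2)/7 = 7/7 = 1, a_6 = floor((15 + 15)/1) = 30.
  m_7 = 1*30 - 15 = 15, d_7 = (232 - 15^2)/1 = 7/1 = 7: (m_7, d_7) = (m_1, d_1) = (15, 7), so from here the quotients repeat a_1, ..., a_6; the period length is 6.
So sqrt(232) = [15; (4, 3, 7, 3, 4, 30)] with period length k = 6.
k is even, so the fundamental solution of x^2 - 232y^2 = 1 is (p_{k-1}, q_{k-1}) = (p_5, q_5); compute convergents through index 5.
Convergents (p_i = a_i*p_{i-1} + p_{i-2}, q_i = a_i*q_{i-1} + q_{i-2} with p_{-2}=0, p_{-1}=1, q_{-2}=1, q_{-1}=0):
  i=0: a_0=15, p_0 = 15*1 + 0 = 15, q_0 = 15*0 + 1 = 1.
  i=1: a_1=4, p_1 = 4*15 + 1 = 61, q_1 = 4*1 + 0 = 4.
  i=2: a_2=3, p_2 = 3*61 + 15 = 198, q_2 = 3*4 + 1 = 13.
  i=3: a_3=7, p_3 = 7*198 + 61 = 1447, q_3 = 7*13 + 4 = 95.
  i=4: a_4=3, p_4 = 3*1447 + 198 = 4539, q_4 = 3*95 + 13 = 298.
  i=5: a_5=4, p_5 = 4*4539 + 1447 = 19603, q_5 = 4*298 + 95 = 1287.
Check: 19603^2 - 232*1287^2 = 384277609 - 384277608 = 1, so (x, y) = (19603, 1287) solves the equation, and by the theorem it is the least positive solution.

(x, y) = (19603, 1287)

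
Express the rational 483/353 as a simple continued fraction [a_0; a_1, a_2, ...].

[1; 2, 1, 2, 1, 1, 18]

Run the Euclidean algorithm on 483 and 353; the successive quotients are the partial quotients a_0, a_1, ... (each step inverts the fractional part left over by the previous one):
  483 = 1*353 + 130, so a_0 = 1.
  353 = 2*130 + 93, so a_1 = 2.
  130 = 1*93 + 37, so a_2 = 1.
  93 = 2*37 + 19, so a_3 = 2.
  37 = 1*19 + 18, so a_4 = 1.
  19 = 1*18 + 1, so a_5 = 1.
  18 = 18*1 + 0, so a_6 = 18.
The remainder reaches 0 after 7 divisions, so the expansion has 7 partial quotients, read off in order.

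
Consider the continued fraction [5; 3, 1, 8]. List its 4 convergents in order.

5/1, 16/3, 21/4, 184/35

Using the convergent recurrence p_i = a_i*p_{i-1} + p_{i-2}, q_i = a_i*q_{i-1} + q_{i-2} with p_{-2}=0, p_{-1}=1, q_{-2}=1, q_{-1}=0:
  i=0: a_0=5, p_0 = 5*1 + 0 = 5, q_0 = 5*0 + 1 = 1.
  i=1: a_1=3, p_1 = 3*5 + 1 = 16, q_1 = 3*1 + 0 = 3.
  i=2: a_2=1, p_2 = 1*16 + 5 = 21, q_2 = 1*3 + 1 = 4.
  i=3: a_3=8, p_3 = 8*21 + 16 = 184, q_3 = 8*4 + 3 = 35.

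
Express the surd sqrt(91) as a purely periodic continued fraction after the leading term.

Write x_i = (sqrt(91) + m_i)/d_i with (m_0, d_0) = (0, 1). a_0 = floor(sqrt(91)) = 9, since 9^2 = 81 <= 91 < 100 = 10^2.
Iterate m_{i+1} = d_i*a_i - m_i, d_{i+1} = (91 - m_{i+1}^2)/d_i, a_{i+1} = floor((a_0 + m_{i+1})/d_{i+1}):
  m_1 = 1*9 - 0 = 9, d_1 = (91 - 9^2)/1 = 10/1 = 10, a_1 = floor((9 + 9)/10) = 1.
  m_2 = 10*1 - 9 = 1, d_2 = (91 - 1^2)/10 = 90/10 = 9, a_2 = floor((9 + 1)/9) = 1.
  m_3 = 9*1 - 1 = 8, d_3 = (91 - 8^2)/9 = 27/9 = 3, a_3 = floor((9 + 8)/3) = 5.
  m_4 = 3*5 - 8 = 7, d_4 = (91 - 7^2)/3 = 42/3 = 14, a_4 = floor((9 + 7)/14) = 1.
  m_5 = 14*1 - 7 = 7, d_5 = (91 - 7^2)/14 = 42/14 = 3, a_5 = floor((9 + 7)/3) = 5.
  m_6 = 3*5 - 7 = 8, d_6 = (91 - 8^2)/3 = 27/3 = 9, a_6 = floor((9 + 8)/9) = 1.
  m_7 = 9*1 - 8 = 1, d_7 = (91 - 1^2)/9 = 90/9 = 10, a_7 = floor((9 + 1)/10) = 1.
  m_8 = 10*1 - 1 = 9, d_8 = (91 - 9^2)/10 = 10/10 = 1, a_8 = floor((9 + 9)/1) = 18.
  m_9 = 1*18 - 9 = 9, d_9 = (91 - 9^2)/1 = 10/1 = 10: (m_9, d_9) = (m_1, d_1) = (9, 10), so from here the quotients repeat a_1, ..., a_8; the period length is 8.
Hence the expansion of sqrt(91) is a_0 = 9 followed by the repeating block 1, 1, 5, 1, 5, 1, 1, 18 (period 8).

[9; (1, 1, 5, 1, 5, 1, 1, 18)]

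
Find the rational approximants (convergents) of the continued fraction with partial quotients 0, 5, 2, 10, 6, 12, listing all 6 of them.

0/1, 1/5, 2/11, 21/115, 128/701, 1557/8527

Using the convergent recurrence p_i = a_i*p_{i-1} + p_{i-2}, q_i = a_i*q_{i-1} + q_{i-2} with p_{-2}=0, p_{-1}=1, q_{-2}=1, q_{-1}=0:
  i=0: a_0=0, p_0 = 0*1 + 0 = 0, q_0 = 0*0 + 1 = 1.
  i=1: a_1=5, p_1 = 5*0 + 1 = 1, q_1 = 5*1 + 0 = 5.
  i=2: a_2=2, p_2 = 2*1 + 0 = 2, q_2 = 2*5 + 1 = 11.
  i=3: a_3=10, p_3 = 10*2 + 1 = 21, q_3 = 10*11 + 5 = 115.
  i=4: a_4=6, p_4 = 6*21 + 2 = 128, q_4 = 6*115 + 11 = 701.
  i=5: a_5=12, p_5 = 12*128 + 21 = 1557, q_5 = 12*701 + 115 = 8527.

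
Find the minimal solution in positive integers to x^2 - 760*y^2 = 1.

(x, y) = (52021, 1887)

First expand sqrt(760) as a continued fraction. With x_i = (sqrt(760) + m_i)/d_i and (m_0, d_0) = (0, 1): a_0 = floor(sqrt(760)) = 27, since 27^2 = 729 <= 760 < 784 = 28^2.
Iterate m_{i+1} = d_i*a_i - m_i, d_{i+1} = (760 - m_{i+1}^2)/d_i, a_{i+1} = floor((a_0 + m_{i+1})/d_{i+1}):
  m_1 = 1*27 - 0 = 27, d_1 = (760 - 27^2)/1 = 31/1 = 31, a_1 = floor((27 + 27)/31) = 1.
  m_2 = 31*1 - 27 = 4, d_2 = (760 - 4^2)/31 = 744/31 = 24, a_2 = floor((27 + 4)/24) = 1.
  m_3 = 24*1 - 4 = 20, d_3 = (760 - 20^2)/24 = 360/24 = 15, a_3 = floor((27 + 20)/15) = 3.
  m_4 = 15*3 - 20 = 25, d_4 = (760 - 25^2)/15 = 135/15 = 9, a_4 = floor((27 + 25)/9) = 5.
  m_5 = 9*5 - 25 = 20, d_5 = (760 - 20^2)/9 = 360/9 = 40, a_5 = floor((27 + 20)/40) = 1.
  m_6 = 40*1 - 20 = 20, d_6 = (760 - 20^2)/40 = 360/40 = 9, a_6 = floor((27 + 20)/9) = 5.
  m_7 = 9*5 - 20 = 25, d_7 = (760 - 25^2)/9 = 135/9 = 15, a_7 = floor((27 + 25)/15) = 3.
  m_8 = 15*3 - 25 = 20, d_8 = (760 - 20^2)/15 = 360/15 = 24, a_8 = floor((27 + 20)/24) = 1.
  m_9 = 24*1 - 20 = 4, d_9 = (760 - 4^2)/24 = 744/24 = 31, a_9 = floor((27 + 4)/31) = 1.
  m_10 = 31*1 - 4 = 27, d_10 = (760 - 27^2)/31 = 31/31 = 1, a_10 = floor((27 + 27)/1) = 54.
  m_11 = 1*54 - 27 = 27, d_11 = (760 - 27^2)/1 = 31/1 = 31: (m_11, d_11) = (m_1, d_1) = (27, 31), so from here the quotients repeat a_1, ..., a_10; the period length is 10.
So sqrt(760) = [27; (1, 1, 3, 5, 1, 5, 3, 1, 1, 54)] with period length k = 10.
k is even, so the fundamental solution of x^2 - 760y^2 = 1 is (p_{k-1}, q_{k-1}) = (p_9, q_9); compute convergents through index 9.
Convergents (p_i = a_i*p_{i-1} + p_{i-2}, q_i = a_i*q_{i-1} + q_{i-2} with p_{-2}=0, p_{-1}=1, q_{-2}=1, q_{-1}=0):
  i=0: a_0=27, p_0 = 27*1 + 0 = 27, q_0 = 27*0 + 1 = 1.
  i=1: a_1=1, p_1 = 1*27 + 1 = 28, q_1 = 1*1 + 0 = 1.
  i=2: a_2=1, p_2 = 1*28 + 27 = 55, q_2 = 1*1 + 1 = 2.
  i=3: a_3=3, p_3 = 3*55 + 28 = 193, q_3 = 3*2 + 1 = 7.
  i=4: a_4=5, p_4 = 5*193 + 55 = 1020, q_4 = 5*7 + 2 = 37.
  i=5: a_5=1, p_5 = 1*1020 + 193 = 1213, q_5 = 1*37 + 7 = 44.
  i=6: a_6=5, p_6 = 5*1213 + 1020 = 7085, q_6 = 5*44 + 37 = 257.
  i=7: a_7=3, p_7 = 3*7085 + 1213 = 22468, q_7 = 3*257 + 44 = 815.
  i=8: a_8=1, p_8 = 1*22468 + 7085 = 29553, q_8 = 1*815 + 257 = 1072.
  i=9: a_9=1, p_9 = 1*29553 + 22468 = 52021, q_9 = 1*1072 + 815 = 1887.
Check: 52021^2 - 760*1887^2 = 2706184441 - 2706184440 = 1, so (x, y) = (52021, 1887) solves the equation, and by the theorem it is the least positive solution.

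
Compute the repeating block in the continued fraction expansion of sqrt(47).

Write x_i = (sqrt(47) + m_i)/d_i with (m_0, d_0) = (0, 1). a_0 = floor(sqrt(47)) = 6, since 6^2 = 36 <= 47 < 49 = 7^2.
Iterate m_{i+1} = d_i*a_i - m_i, d_{i+1} = (47 - m_{i+1}^2)/d_i, a_{i+1} = floor((a_0 + m_{i+1})/d_{i+1}):
  m_1 = 1*6 - 0 = 6, d_1 = (47 - 6^2)/1 = 11/1 = 11, a_1 = floor((6 + 6)/11) = 1.
  m_2 = 11*1 - 6 = 5, d_2 = (47 - 5^2)/11 = 22/11 = 2, a_2 = floor((6 + 5)/2) = 5.
  m_3 = 2*5 - 5 = 5, d_3 = (47 - 5^2)/2 = 22/2 = 11, a_3 = floor((6 + 5)/11) = 1.
  m_4 = 11*1 - 5 = 6, d_4 = (47 - 6^2)/11 = 11/11 = 1, a_4 = floor((6 + 6)/1) = 12.
  m_5 = 1*12 - 6 = 6, d_5 = (47 - 6^2)/1 = 11/1 = 11: (m_5, d_5) = (m_1, d_1) = (6, 11), so from here the quotients repeat a_1, ..., a_4; the period length is 4.
Hence the expansion of sqrt(47) is a_0 = 6 followed by the repeating block 1, 5, 1, 12 (period 4).

[6; (1, 5, 1, 12)]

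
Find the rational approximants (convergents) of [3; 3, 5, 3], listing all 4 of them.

Using the convergent recurrence p_i = a_i*p_{i-1} + p_{i-2}, q_i = a_i*q_{i-1} + q_{i-2} with p_{-2}=0, p_{-1}=1, q_{-2}=1, q_{-1}=0:
  i=0: a_0=3, p_0 = 3*1 + 0 = 3, q_0 = 3*0 + 1 = 1.
  i=1: a_1=3, p_1 = 3*3 + 1 = 10, q_1 = 3*1 + 0 = 3.
  i=2: a_2=5, p_2 = 5*10 + 3 = 53, q_2 = 5*3 + 1 = 16.
  i=3: a_3=3, p_3 = 3*53 + 10 = 169, q_3 = 3*16 + 3 = 51.

3/1, 10/3, 53/16, 169/51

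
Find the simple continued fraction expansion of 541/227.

Run the Euclidean algorithm on 541 and 227; the successive quotients are the partial quotients a_0, a_1, ... (each step inverts the fractional part left over by the previous one):
  541 = 2*227 + 87, so a_0 = 2.
  227 = 2*87 + 53, so a_1 = 2.
  87 = 1*53 + 34, so a_2 = 1.
  53 = 1*34 + 19, so a_3 = 1.
  34 = 1*19 + 15, so a_4 = 1.
  19 = 1*15 + 4, so a_5 = 1.
  15 = 3*4 + 3, so a_6 = 3.
  4 = 1*3 + 1, so a_7 = 1.
  3 = 3*1 + 0, so a_8 = 3.
The remainder reaches 0 after 9 divisions, so the expansion has 9 partial quotients, read off in order.

[2; 2, 1, 1, 1, 1, 3, 1, 3]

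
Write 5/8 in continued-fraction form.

[0; 1, 1, 1, 2]

Run the Euclidean algorithm on 5 and 8; the successive quotients are the partial quotients a_0, a_1, ... (each step inverts the fractional part left over by the previous one):
  5 = 0*8 + 5, so a_0 = 0.
  8 = 1*5 + 3, so a_1 = 1.
  5 = 1*3 + 2, so a_2 = 1.
  3 = 1*2 + 1, so a_3 = 1.
  2 = 2*1 + 0, so a_4 = 2.
The remainder reaches 0 after 5 divisions, so the expansion has 5 partial quotients, read off in order.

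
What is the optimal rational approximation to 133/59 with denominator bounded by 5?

Expand x = 133/59 as a continued fraction with the Euclidean algorithm:
  133 = 2*59 + 15, so a_0 = 2.
  59 = 3*15 + 14, so a_1 = 3.
  15 = 1*14 + 1, so a_2 = 1.
  14 = 14*1 + 0, so a_3 = 14.
so x = [2; 3, 1, 14].
Convergents (p_i = a_i*p_{i-1} + p_{i-2}, q_i = a_i*q_{i-1} + q_{i-2} with p_{-2}=0, p_{-1}=1, q_{-2}=1, q_{-1}=0), until the denominator exceeds 5:
  i=0: a_0=2, p_0 = 2*1 + 0 = 2, q_0 = 2*0 + 1 = 1.
  i=1: a_1=3, p_1 = 3*2 + 1 = 7, q_1 = 3*1 + 0 = 3.
  i=2: a_2=1, p_2 = 1*7 + 2 = 9, q_2 = 1*3 + 1 = 4.
  i=3: a_3=14, p_3 = 14*9 + 7 = 133, q_3 = 14*4 + 3 = 59.
q_3 = 59 > 5, so the last convergent with denominator <= 5 is p_2/q_2 = 9/4.
The closest fraction with denominator <= 5 is either p_2/q_2 or the intermediate fraction (k*p_2 + p_1)/(k*q_2 + q_1) with the largest k >= 1 whose denominator stays <= 5; these approach x as k grows, and every other convergent or intermediate fraction in range is farther away.
Largest k: floor((5 - q_1)/q_2) = floor((5 - 3)/4) = 0.
Since k = 0, no intermediate fraction beyond p_2/q_2 has denominator <= 5, so the convergent 9/4 is the closest (its error is |133*4 - 9*59|/(59*4) = 1/236).

9/4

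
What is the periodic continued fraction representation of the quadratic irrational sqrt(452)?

[21; (3, 1, 5, 3, 10, 3, 5, 1, 3, 42)]

Write x_i = (sqrt(452) + m_i)/d_i with (m_0, d_0) = (0, 1). a_0 = floor(sqrt(452)) = 21, since 21^2 = 441 <= 452 < 484 = 22^2.
Iterate m_{i+1} = d_i*a_i - m_i, d_{i+1} = (452 - m_{i+1}^2)/d_i, a_{i+1} = floor((a_0 + m_{i+1})/d_{i+1}):
  m_1 = 1*21 - 0 = 21, d_1 = (452 - 21^2)/1 = 11/1 = 11, a_1 = floor((21 + 21)/11) = 3.
  m_2 = 11*3 - 21 = 12, d_2 = (452 - 12^2)/11 = 308/11 = 28, a_2 = floor((21 + 12)/28) = 1.
  m_3 = 28*1 - 12 = 16, d_3 = (452 - 16^2)/28 = 196/28 = 7, a_3 = floor((21 + 16)/7) = 5.
  m_4 = 7*5 - 16 = 19, d_4 = (452 - 19^2)/7 = 91/7 = 13, a_4 = floor((21 + 19)/13) = 3.
  m_5 = 13*3 - 19 = 20, d_5 = (452 - 20^2)/13 = 52/13 = 4, a_5 = floor((21 + 20)/4) = 10.
  m_6 = 4*10 - 20 = 20, d_6 = (452 - 20^2)/4 = 52/4 = 13, a_6 = floor((21 + 20)/13) = 3.
  m_7 = 13*3 - 20 = 19, d_7 = (452 - 19^2)/13 = 91/13 = 7, a_7 = floor((21 + 19)/7) = 5.
  m_8 = 7*5 - 19 = 16, d_8 = (452 - 16^2)/7 = 196/7 = 28, a_8 = floor((21 + 16)/28) = 1.
  m_9 = 28*1 - 16 = 12, d_9 = (452 - 12^2)/28 = 308/28 = 11, a_9 = floor((21 + 12)/11) = 3.
  m_10 = 11*3 - 12 = 21, d_10 = (452 - 21^2)/11 = 11/11 = 1, a_10 = floor((21 + 21)/1) = 42.
  m_11 = 1*42 - 21 = 21, d_11 = (452 - 21^2)/1 = 11/1 = 11: (m_11, d_11) = (m_1, d_1) = (21, 11), so from here the quotients repeat a_1, ..., a_10; the period length is 10.
Hence the expansion of sqrt(452) is a_0 = 21 followed by the repeating block 3, 1, 5, 3, 10, 3, 5, 1, 3, 42 (period 10).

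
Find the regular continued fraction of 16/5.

Run the Euclidean algorithm on 16 and 5; the successive quotients are the partial quotients a_0, a_1, ... (each step inverts the fractional part left over by the previous one):
  16 = 3*5 + 1, so a_0 = 3.
  5 = 5*1 + 0, so a_1 = 5.
The remainder reaches 0 after 2 divisions, so the expansion has 2 partial quotients, read off in order.

[3; 5]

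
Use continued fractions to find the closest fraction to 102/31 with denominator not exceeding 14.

23/7

Expand x = 102/31 as a continued fraction with the Euclidean algorithm:
  102 = 3*31 + 9, so a_0 = 3.
  31 = 3*9 + 4, so a_1 = 3.
  9 = 2*4 + 1, so a_2 = 2.
  4 = 4*1 + 0, so a_3 = 4.
so x = [3; 3, 2, 4].
Convergents (p_i = a_i*p_{i-1} + p_{i-2}, q_i = a_i*q_{i-1} + q_{i-2} with p_{-2}=0, p_{-1}=1, q_{-2}=1, q_{-1}=0), until the denominator exceeds 14:
  i=0: a_0=3, p_0 = 3*1 + 0 = 3, q_0 = 3*0 + 1 = 1.
  i=1: a_1=3, p_1 = 3*3 + 1 = 10, q_1 = 3*1 + 0 = 3.
  i=2: a_2=2, p_2 = 2*10 + 3 = 23, q_2 = 2*3 + 1 = 7.
  i=3: a_3=4, p_3 = 4*23 + 10 = 102, q_3 = 4*7 + 3 = 31.
q_3 = 31 > 14, so the last convergent with denominator <= 14 is p_2/q_2 = 23/7.
The closest fraction with denominator <= 14 is either p_2/q_2 or the intermediate fraction (k*p_2 + p_1)/(k*q_2 + q_1) with the largest k >= 1 whose denominator stays <= 14; these approach x as k grows, and every other convergent or intermediate fraction in range is farther away.
Largest k: floor((14 - q_1)/q_2) = floor((14 - 3)/7) = 1.
That gives (1*23 + 10)/(1*7 + 3) = 33/10.
Compare the errors: |x - 23/7| = |102*7 - 23*31|/(31*7) = 1/217, and |x - 33/10| = |102*10 - 33*31|/(31*10) = 3/310.
Cross-multiplying, 1*310 = 310 < 651 = 3*217, so 1/217 is smaller: the convergent 23/7 is closer to x than 33/10.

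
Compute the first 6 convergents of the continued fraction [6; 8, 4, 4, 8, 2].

Using the convergent recurrence p_i = a_i*p_{i-1} + p_{i-2}, q_i = a_i*q_{i-1} + q_{i-2} with p_{-2}=0, p_{-1}=1, q_{-2}=1, q_{-1}=0:
  i=0: a_0=6, p_0 = 6*1 + 0 = 6, q_0 = 6*0 + 1 = 1.
  i=1: a_1=8, p_1 = 8*6 + 1 = 49, q_1 = 8*1 + 0 = 8.
  i=2: a_2=4, p_2 = 4*49 + 6 = 202, q_2 = 4*8 + 1 = 33.
  i=3: a_3=4, p_3 = 4*202 + 49 = 857, q_3 = 4*33 + 8 = 140.
  i=4: a_4=8, p_4 = 8*857 + 202 = 7058, q_4 = 8*140 + 33 = 1153.
  i=5: a_5=2, p_5 = 2*7058 + 857 = 14973, q_5 = 2*1153 + 140 = 2446.

6/1, 49/8, 202/33, 857/140, 7058/1153, 14973/2446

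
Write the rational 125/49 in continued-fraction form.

Run the Euclidean algorithm on 125 and 49; the successive quotients are the partial quotients a_0, a_1, ... (each step inverts the fractional part left over by the previous one):
  125 = 2*49 + 27, so a_0 = 2.
  49 = 1*27 + 22, so a_1 = 1.
  27 = 1*22 + 5, so a_2 = 1.
  22 = 4*5 + 2, so a_3 = 4.
  5 = 2*2 + 1, so a_4 = 2.
  2 = 2*1 + 0, so a_5 = 2.
The remainder reaches 0 after 6 divisions, so the expansion has 6 partial quotients, read off in order.

[2; 1, 1, 4, 2, 2]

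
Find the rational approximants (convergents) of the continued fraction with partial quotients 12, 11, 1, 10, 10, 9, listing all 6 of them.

Using the convergent recurrence p_i = a_i*p_{i-1} + p_{i-2}, q_i = a_i*q_{i-1} + q_{i-2} with p_{-2}=0, p_{-1}=1, q_{-2}=1, q_{-1}=0:
  i=0: a_0=12, p_0 = 12*1 + 0 = 12, q_0 = 12*0 + 1 = 1.
  i=1: a_1=11, p_1 = 11*12 + 1 = 133, q_1 = 11*1 + 0 = 11.
  i=2: a_2=1, p_2 = 1*133 + 12 = 145, q_2 = 1*11 + 1 = 12.
  i=3: a_3=10, p_3 = 10*145 + 133 = 1583, q_3 = 10*12 + 11 = 131.
  i=4: a_4=10, p_4 = 10*1583 + 145 = 15975, q_4 = 10*131 + 12 = 1322.
  i=5: a_5=9, p_5 = 9*15975 + 1583 = 145358, q_5 = 9*1322 + 131 = 12029.

12/1, 133/11, 145/12, 1583/131, 15975/1322, 145358/12029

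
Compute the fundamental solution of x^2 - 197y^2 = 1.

First expand sqrt(197) as a continued fraction. With x_i = (sqrt(197) + m_i)/d_i and (m_0, d_0) = (0, 1): a_0 = floor(sqrt(197)) = 14, since 14^2 = 196 <= 197 < 225 = 15^2.
Iterate m_{i+1} = d_i*a_i - m_i, d_{i+1} = (197 - m_{i+1}^2)/d_i, a_{i+1} = floor((a_0 + m_{i+1})/d_{i+1}):
  m_1 = 1*14 - 0 = 14, d_1 = (197 - 14^2)/1 = 1/1 = 1, a_1 = floor((14 + 14)/1) = 28.
  m_2 = 1*28 - 14 = 14, d_2 = (197 - 14^2)/1 = 1/1 = 1: (m_2, d_2) = (m_1, d_1) = (14, 1), so from here the quotient a_1 repeats; the period length is 1.
So sqrt(197) = [14; (28)] with period length k = 1.
k is odd, so (p_{k-1}, q_{k-1}) only solves x^2 - 197y^2 = -1 and the fundamental solution of x^2 - 197y^2 = 1 is (p_{2k-1}, q_{2k-1}) = (p_1, q_1); compute convergents through index 1, running through the period twice.
Convergents (p_i = a_i*p_{i-1} + p_{i-2}, q_i = a_i*q_{i-1} + q_{i-2} with p_{-2}=0, p_{-1}=1, q_{-2}=1, q_{-1}=0):
  i=0: a_0=14, p_0 = 14*1 + 0 = 14, q_0 = 14*0 + 1 = 1.
  i=1: a_1=28, p_1 = 28*14 + 1 = 393, q_1 = 28*1 + 0 = 28.
Indeed p_0^2 - 197*q_0^2 = 196 - 197 = -1, not +1.
Check: 393^2 - 197*28^2 = 154449 - 154448 = 1, so (x, y) = (393, 28) solves the equation, and by the theorem it is the least positive solution.

(x, y) = (393, 28)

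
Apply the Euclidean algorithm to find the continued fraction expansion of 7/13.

[0; 1, 1, 6]

Run the Euclidean algorithm on 7 and 13; the successive quotients are the partial quotients a_0, a_1, ... (each step inverts the fractional part left over by the previous one):
  7 = 0*13 + 7, so a_0 = 0.
  13 = 1*7 + 6, so a_1 = 1.
  7 = 1*6 + 1, so a_2 = 1.
  6 = 6*1 + 0, so a_3 = 6.
The remainder reaches 0 after 4 divisions, so the expansion has 4 partial quotients, read off in order.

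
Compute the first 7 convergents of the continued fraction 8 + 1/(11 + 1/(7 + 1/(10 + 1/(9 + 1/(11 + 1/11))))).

8/1, 89/11, 631/78, 6399/791, 58222/7197, 646841/79958, 7173473/886735

Using the convergent recurrence p_i = a_i*p_{i-1} + p_{i-2}, q_i = a_i*q_{i-1} + q_{i-2} with p_{-2}=0, p_{-1}=1, q_{-2}=1, q_{-1}=0:
  i=0: a_0=8, p_0 = 8*1 + 0 = 8, q_0 = 8*0 + 1 = 1.
  i=1: a_1=11, p_1 = 11*8 + 1 = 89, q_1 = 11*1 + 0 = 11.
  i=2: a_2=7, p_2 = 7*89 + 8 = 631, q_2 = 7*11 + 1 = 78.
  i=3: a_3=10, p_3 = 10*631 + 89 = 6399, q_3 = 10*78 + 11 = 791.
  i=4: a_4=9, p_4 = 9*6399 + 631 = 58222, q_4 = 9*791 + 78 = 7197.
  i=5: a_5=11, p_5 = 11*58222 + 6399 = 646841, q_5 = 11*7197 + 791 = 79958.
  i=6: a_6=11, p_6 = 11*646841 + 58222 = 7173473, q_6 = 11*79958 + 7197 = 886735.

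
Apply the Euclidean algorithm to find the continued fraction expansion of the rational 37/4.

[9; 4]

Run the Euclidean algorithm on 37 and 4; the successive quotients are the partial quotients a_0, a_1, ... (each step inverts the fractional part left over by the previous one):
  37 = 9*4 + 1, so a_0 = 9.
  4 = 4*1 + 0, so a_1 = 4.
The remainder reaches 0 after 2 divisions, so the expansion has 2 partial quotients, read off in order.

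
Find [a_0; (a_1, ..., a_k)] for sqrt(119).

[10; (1, 9, 1, 20)]

Write x_i = (sqrt(119) + m_i)/d_i with (m_0, d_0) = (0, 1). a_0 = floor(sqrt(119)) = 10, since 10^2 = 100 <= 119 < 121 = 11^2.
Iterate m_{i+1} = d_i*a_i - m_i, d_{i+1} = (119 - m_{i+1}^2)/d_i, a_{i+1} = floor((a_0 + m_{i+1})/d_{i+1}):
  m_1 = 1*10 - 0 = 10, d_1 = (119 - 10^2)/1 = 19/1 = 19, a_1 = floor((10 + 10)/19) = 1.
  m_2 = 19*1 - 10 = 9, d_2 = (119 - 9^2)/19 = 38/19 = 2, a_2 = floor((10 + 9)/2) = 9.
  m_3 = 2*9 - 9 = 9, d_3 = (119 - 9^2)/2 = 38/2 = 19, a_3 = floor((10 + 9)/19) = 1.
  m_4 = 19*1 - 9 = 10, d_4 = (119 - 10^2)/19 = 19/19 = 1, a_4 = floor((10 + 10)/1) = 20.
  m_5 = 1*20 - 10 = 10, d_5 = (119 - 10^2)/1 = 19/1 = 19: (m_5, d_5) = (m_1, d_1) = (10, 19), so from here the quotients repeat a_1, ..., a_4; the period length is 4.
Hence the expansion of sqrt(119) is a_0 = 10 followed by the repeating block 1, 9, 1, 20 (period 4).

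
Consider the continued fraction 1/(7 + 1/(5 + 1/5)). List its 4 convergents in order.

Using the convergent recurrence p_i = a_i*p_{i-1} + p_{i-2}, q_i = a_i*q_{i-1} + q_{i-2} with p_{-2}=0, p_{-1}=1, q_{-2}=1, q_{-1}=0:
  i=0: a_0=0, p_0 = 0*1 + 0 = 0, q_0 = 0*0 + 1 = 1.
  i=1: a_1=7, p_1 = 7*0 + 1 = 1, q_1 = 7*1 + 0 = 7.
  i=2: a_2=5, p_2 = 5*1 + 0 = 5, q_2 = 5*7 + 1 = 36.
  i=3: a_3=5, p_3 = 5*5 + 1 = 26, q_3 = 5*36 + 7 = 187.

0/1, 1/7, 5/36, 26/187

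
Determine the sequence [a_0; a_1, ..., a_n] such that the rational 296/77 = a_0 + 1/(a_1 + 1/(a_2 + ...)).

[3; 1, 5, 2, 2, 2]

Run the Euclidean algorithm on 296 and 77; the successive quotients are the partial quotients a_0, a_1, ... (each step inverts the fractional part left over by the previous one):
  296 = 3*77 + 65, so a_0 = 3.
  77 = 1*65 + 12, so a_1 = 1.
  65 = 5*12 + 5, so a_2 = 5.
  12 = 2*5 + 2, so a_3 = 2.
  5 = 2*2 + 1, so a_4 = 2.
  2 = 2*1 + 0, so a_5 = 2.
The remainder reaches 0 after 6 divisions, so the expansion has 6 partial quotients, read off in order.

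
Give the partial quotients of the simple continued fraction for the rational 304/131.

Run the Euclidean algorithm on 304 and 131; the successive quotients are the partial quotients a_0, a_1, ... (each step inverts the fractional part left over by the previous one):
  304 = 2*131 + 42, so a_0 = 2.
  131 = 3*42 + 5, so a_1 = 3.
  42 = 8*5 + 2, so a_2 = 8.
  5 = 2*2 + 1, so a_3 = 2.
  2 = 2*1 + 0, so a_4 = 2.
The remainder reaches 0 after 5 divisions, so the expansion has 5 partial quotients, read off in order.

[2; 3, 8, 2, 2]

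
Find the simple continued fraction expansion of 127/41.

[3; 10, 4]

Run the Euclidean algorithm on 127 and 41; the successive quotients are the partial quotients a_0, a_1, ... (each step inverts the fractional part left over by the previous one):
  127 = 3*41 + 4, so a_0 = 3.
  41 = 10*4 + 1, so a_1 = 10.
  4 = 4*1 + 0, so a_2 = 4.
The remainder reaches 0 after 3 divisions, so the expansion has 3 partial quotients, read off in order.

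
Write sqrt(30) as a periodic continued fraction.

Write x_i = (sqrt(30) + m_i)/d_i with (m_0, d_0) = (0, 1). a_0 = floor(sqrt(30)) = 5, since 5^2 = 25 <= 30 < 36 = 6^2.
Iterate m_{i+1} = d_i*a_i - m_i, d_{i+1} = (30 - m_{i+1}^2)/d_i, a_{i+1} = floor((a_0 + m_{i+1})/d_{i+1}):
  m_1 = 1*5 - 0 = 5, d_1 = (30 - 5^2)/1 = 5/1 = 5, a_1 = floor((5 + 5)/5) = 2.
  m_2 = 5*2 - 5 = 5, d_2 = (30 - 5^2)/5 = 5/5 = 1, a_2 = floor((5 + 5)/1) = 10.
  m_3 = 1*10 - 5 = 5, d_3 = (30 - 5^2)/1 = 5/1 = 5: (m_3, d_3) = (m_1, d_1) = (5, 5), so from here the quotients repeat a_1, a_2; the period length is 2.
Hence the expansion of sqrt(30) is a_0 = 5 followed by the repeating block 2, 10 (period 2).

[5; (2, 10)]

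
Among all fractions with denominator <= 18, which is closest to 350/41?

Expand x = 350/41 as a continued fraction with the Euclidean algorithm:
  350 = 8*41 + 22, so a_0 = 8.
  41 = 1*22 + 19, so a_1 = 1.
  22 = 1*19 + 3, so a_2 = 1.
  19 = 6*3 + 1, so a_3 = 6.
  3 = 3*1 + 0, so a_4 = 3.
so x = [8; 1, 1, 6, 3].
Convergents (p_i = a_i*p_{i-1} + p_{i-2}, q_i = a_i*q_{i-1} + q_{i-2} with p_{-2}=0, p_{-1}=1, q_{-2}=1, q_{-1}=0), until the denominator exceeds 18:
  i=0: a_0=8, p_0 = 8*1 + 0 = 8, q_0 = 8*0 + 1 = 1.
  i=1: a_1=1, p_1 = 1*8 + 1 = 9, q_1 = 1*1 + 0 = 1.
  i=2: a_2=1, p_2 = 1*9 + 8 = 17, q_2 = 1*1 + 1 = 2.
  i=3: a_3=6, p_3 = 6*17 + 9 = 111, q_3 = 6*2 + 1 = 13.
  i=4: a_4=3, p_4 = 3*111 + 17 = 350, q_4 = 3*13 + 2 = 41.
q_4 = 41 > 18, so the last convergent with denominator <= 18 is p_3/q_3 = 111/13.
The closest fraction with denominator <= 18 is either p_3/q_3 or the intermediate fraction (k*p_3 + p_2)/(k*q_3 + q_2) with the largest k >= 1 whose denominator stays <= 18; these approach x as k grows, and every other convergent or intermediate fraction in range is farther away.
Largest k: floor((18 - q_2)/q_3) = floor((18 - 2)/13) = 1.
That gives (1*111 + 17)/(1*13 + 2) = 128/15.
Compare the errors: |x - 111/13| = |350*13 - 111*41|/(41*13) = 1/533, and |x - 128/15| = |350*15 - 128*41|/(41*15) = 2/615.
Cross-multiplying, 1*615 = 615 < 1066 = 2*533, so 1/533 is smaller: the convergent 111/13 is closer to x than 128/15.

111/13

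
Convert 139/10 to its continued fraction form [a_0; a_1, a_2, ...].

[13; 1, 9]

Run the Euclidean algorithm on 139 and 10; the successive quotients are the partial quotients a_0, a_1, ... (each step inverts the fractional part left over by the previous one):
  139 = 13*10 + 9, so a_0 = 13.
  10 = 1*9 + 1, so a_1 = 1.
  9 = 9*1 + 0, so a_2 = 9.
The remainder reaches 0 after 3 divisions, so the expansion has 3 partial quotients, read off in order.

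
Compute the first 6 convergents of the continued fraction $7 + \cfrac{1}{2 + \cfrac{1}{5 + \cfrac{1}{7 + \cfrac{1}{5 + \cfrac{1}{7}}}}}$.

7/1, 15/2, 82/11, 589/79, 3027/406, 21778/2921

Using the convergent recurrence p_i = a_i*p_{i-1} + p_{i-2}, q_i = a_i*q_{i-1} + q_{i-2} with p_{-2}=0, p_{-1}=1, q_{-2}=1, q_{-1}=0:
  i=0: a_0=7, p_0 = 7*1 + 0 = 7, q_0 = 7*0 + 1 = 1.
  i=1: a_1=2, p_1 = 2*7 + 1 = 15, q_1 = 2*1 + 0 = 2.
  i=2: a_2=5, p_2 = 5*15 + 7 = 82, q_2 = 5*2 + 1 = 11.
  i=3: a_3=7, p_3 = 7*82 + 15 = 589, q_3 = 7*11 + 2 = 79.
  i=4: a_4=5, p_4 = 5*589 + 82 = 3027, q_4 = 5*79 + 11 = 406.
  i=5: a_5=7, p_5 = 7*3027 + 589 = 21778, q_5 = 7*406 + 79 = 2921.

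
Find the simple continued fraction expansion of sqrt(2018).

Write x_i = (sqrt(2018) + m_i)/d_i with (m_0, d_0) = (0, 1). a_0 = floor(sqrt(2018)) = 44, since 44^2 = 1936 <= 2018 < 2025 = 45^2.
Iterate m_{i+1} = d_i*a_i - m_i, d_{i+1} = (2018 - m_{i+1}^2)/d_i, a_{i+1} = floor((a_0 + m_{i+1})/d_{i+1}):
  m_1 = 1*44 - 0 = 44, d_1 = (2018 - 44^2)/1 = 82/1 = 82, a_1 = floor((44 + 44)/82) = 1.
  m_2 = 82*1 - 44 = 38, d_2 = (2018 - 38^2)/82 = 574/82 = 7, a_2 = floor((44 + 38)/7) = 11.
  m_3 = 7*11 - 38 = 39, d_3 = (2018 - 39^2)/7 = 497/7 = 71, a_3 = floor((44 + 39)/71) = 1.
  m_4 = 71*1 - 39 = 32, d_4 = (2018 - 32^2)/71 = 994/71 = 14, a_4 = floor((44 + 32)/14) = 5.
  m_5 = 14*5 - 32 = 38, d_5 = (2018 - 38^2)/14 = 574/14 = 41, a_5 = floor((44 + 38)/41) = 2.
  m_6 = 41*2 - 38 = 44, d_6 = (2018 - 44^2)/41 = 82/41 = 2, a_6 = floor((44 + 44)/2) = 44.
  m_7 = 2*44 - 44 = 44, d_7 = (2018 - 44^2)/2 = 82/2 = 41, a_7 = floor((44 + 44)/41) = 2.
  m_8 = 41*2 - 44 = 38, d_8 = (2018 - 38^2)/41 = 574/41 = 14, a_8 = floor((44 + 38)/14) = 5.
  m_9 = 14*5 - 38 = 32, d_9 = (2018 - 32^2)/14 = 994/14 = 71, a_9 = floor((44 + 32)/71) = 1.
  m_10 = 71*1 - 32 = 39, d_10 = (2018 - 39^2)/71 = 497/71 = 7, a_10 = floor((44 + 39)/7) = 11.
  m_11 = 7*11 - 39 = 38, d_11 = (2018 - 38^2)/7 = 574/7 = 82, a_11 = floor((44 + 38)/82) = 1.
  m_12 = 82*1 - 38 = 44, d_12 = (2018 - 44^2)/82 = 82/82 = 1, a_12 = floor((44 + 44)/1) = 88.
  m_13 = 1*88 - 44 = 44, d_13 = (2018 - 44^2)/1 = 82/1 = 82: (m_13, d_13) = (m_1, d_1) = (44, 82), so from here the quotients repeat a_1, ..., a_12; the period length is 12.
Hence the expansion of sqrt(2018) is a_0 = 44 followed by the repeating block 1, 11, 1, 5, 2, 44, 2, 5, 1, 11, 1, 88 (period 12).

[44; (1, 11, 1, 5, 2, 44, 2, 5, 1, 11, 1, 88)]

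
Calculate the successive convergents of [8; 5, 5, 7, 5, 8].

Using the convergent recurrence p_i = a_i*p_{i-1} + p_{i-2}, q_i = a_i*q_{i-1} + q_{i-2} with p_{-2}=0, p_{-1}=1, q_{-2}=1, q_{-1}=0:
  i=0: a_0=8, p_0 = 8*1 + 0 = 8, q_0 = 8*0 + 1 = 1.
  i=1: a_1=5, p_1 = 5*8 + 1 = 41, q_1 = 5*1 + 0 = 5.
  i=2: a_2=5, p_2 = 5*41 + 8 = 213, q_2 = 5*5 + 1 = 26.
  i=3: a_3=7, p_3 = 7*213 + 41 = 1532, q_3 = 7*26 + 5 = 187.
  i=4: a_4=5, p_4 = 5*1532 + 213 = 7873, q_4 = 5*187 + 26 = 961.
  i=5: a_5=8, p_5 = 8*7873 + 1532 = 64516, q_5 = 8*961 + 187 = 7875.

8/1, 41/5, 213/26, 1532/187, 7873/961, 64516/7875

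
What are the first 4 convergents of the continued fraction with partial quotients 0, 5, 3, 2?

Using the convergent recurrence p_i = a_i*p_{i-1} + p_{i-2}, q_i = a_i*q_{i-1} + q_{i-2} with p_{-2}=0, p_{-1}=1, q_{-2}=1, q_{-1}=0:
  i=0: a_0=0, p_0 = 0*1 + 0 = 0, q_0 = 0*0 + 1 = 1.
  i=1: a_1=5, p_1 = 5*0 + 1 = 1, q_1 = 5*1 + 0 = 5.
  i=2: a_2=3, p_2 = 3*1 + 0 = 3, q_2 = 3*5 + 1 = 16.
  i=3: a_3=2, p_3 = 2*3 + 1 = 7, q_3 = 2*16 + 5 = 37.

0/1, 1/5, 3/16, 7/37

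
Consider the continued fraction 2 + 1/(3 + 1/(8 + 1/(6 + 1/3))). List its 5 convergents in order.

2/1, 7/3, 58/25, 355/153, 1123/484

Using the convergent recurrence p_i = a_i*p_{i-1} + p_{i-2}, q_i = a_i*q_{i-1} + q_{i-2} with p_{-2}=0, p_{-1}=1, q_{-2}=1, q_{-1}=0:
  i=0: a_0=2, p_0 = 2*1 + 0 = 2, q_0 = 2*0 + 1 = 1.
  i=1: a_1=3, p_1 = 3*2 + 1 = 7, q_1 = 3*1 + 0 = 3.
  i=2: a_2=8, p_2 = 8*7 + 2 = 58, q_2 = 8*3 + 1 = 25.
  i=3: a_3=6, p_3 = 6*58 + 7 = 355, q_3 = 6*25 + 3 = 153.
  i=4: a_4=3, p_4 = 3*355 + 58 = 1123, q_4 = 3*153 + 25 = 484.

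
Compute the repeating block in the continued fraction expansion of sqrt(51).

Write x_i = (sqrt(51) + m_i)/d_i with (m_0, d_0) = (0, 1). a_0 = floor(sqrt(51)) = 7, since 7^2 = 49 <= 51 < 64 = 8^2.
Iterate m_{i+1} = d_i*a_i - m_i, d_{i+1} = (51 - m_{i+1}^2)/d_i, a_{i+1} = floor((a_0 + m_{i+1})/d_{i+1}):
  m_1 = 1*7 - 0 = 7, d_1 = (51 - 7^2)/1 = 2/1 = 2, a_1 = floor((7 + 7)/2) = 7.
  m_2 = 2*7 - 7 = 7, d_2 = (51 - 7^2)/2 = 2/2 = 1, a_2 = floor((7 + 7)/1) = 14.
  m_3 = 1*14 - 7 = 7, d_3 = (51 - 7^2)/1 = 2/1 = 2: (m_3, d_3) = (m_1, d_1) = (7, 2), so from here the quotients repeat a_1, a_2; the period length is 2.
Hence the expansion of sqrt(51) is a_0 = 7 followed by the repeating block 7, 14 (period 2).

[7; (7, 14)]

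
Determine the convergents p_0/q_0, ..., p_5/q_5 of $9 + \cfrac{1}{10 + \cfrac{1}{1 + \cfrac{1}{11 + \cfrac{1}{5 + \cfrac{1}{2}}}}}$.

9/1, 91/10, 100/11, 1191/131, 6055/666, 13301/1463

Using the convergent recurrence p_i = a_i*p_{i-1} + p_{i-2}, q_i = a_i*q_{i-1} + q_{i-2} with p_{-2}=0, p_{-1}=1, q_{-2}=1, q_{-1}=0:
  i=0: a_0=9, p_0 = 9*1 + 0 = 9, q_0 = 9*0 + 1 = 1.
  i=1: a_1=10, p_1 = 10*9 + 1 = 91, q_1 = 10*1 + 0 = 10.
  i=2: a_2=1, p_2 = 1*91 + 9 = 100, q_2 = 1*10 + 1 = 11.
  i=3: a_3=11, p_3 = 11*100 + 91 = 1191, q_3 = 11*11 + 10 = 131.
  i=4: a_4=5, p_4 = 5*1191 + 100 = 6055, q_4 = 5*131 + 11 = 666.
  i=5: a_5=2, p_5 = 2*6055 + 1191 = 13301, q_5 = 2*666 + 131 = 1463.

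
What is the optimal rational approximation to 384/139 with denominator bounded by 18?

47/17

Expand x = 384/139 as a continued fraction with the Euclidean algorithm:
  384 = 2*139 + 106, so a_0 = 2.
  139 = 1*106 + 33, so a_1 = 1.
  106 = 3*33 + 7, so a_2 = 3.
  33 = 4*7 + 5, so a_3 = 4.
  7 = 1*5 + 2, so a_4 = 1.
  5 = 2*2 + 1, so a_5 = 2.
  2 = 2*1 + 0, so a_6 = 2.
so x = [2; 1, 3, 4, 1, 2, 2].
Convergents (p_i = a_i*p_{i-1} + p_{i-2}, q_i = a_i*q_{i-1} + q_{i-2} with p_{-2}=0, p_{-1}=1, q_{-2}=1, q_{-1}=0), until the denominator exceeds 18:
  i=0: a_0=2, p_0 = 2*1 + 0 = 2, q_0 = 2*0 + 1 = 1.
  i=1: a_1=1, p_1 = 1*2 + 1 = 3, q_1 = 1*1 + 0 = 1.
  i=2: a_2=3, p_2 = 3*3 + 2 = 11, q_2 = 3*1 + 1 = 4.
  i=3: a_3=4, p_3 = 4*11 + 3 = 47, q_3 = 4*4 + 1 = 17.
  i=4: a_4=1, p_4 = 1*47 + 11 = 58, q_4 = 1*17 + 4 = 21.
q_4 = 21 > 18, so the last convergent with denominator <= 18 is p_3/q_3 = 47/17.
The closest fraction with denominator <= 18 is either p_3/q_3 or the intermediate fraction (k*p_3 + p_2)/(k*q_3 + q_2) with the largest k >= 1 whose denominator stays <= 18; these approach x as k grows, and every other convergent or intermediate fraction in range is farther away.
Largest k: floor((18 - q_2)/q_3) = floor((18 - 4)/17) = 0.
Since k = 0, no intermediate fraction beyond p_3/q_3 has denominator <= 18, so the convergent 47/17 is the closest (its error is |384*17 - 47*139|/(139*17) = 5/2363).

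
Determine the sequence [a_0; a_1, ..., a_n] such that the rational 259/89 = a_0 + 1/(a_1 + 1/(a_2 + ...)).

Run the Euclidean algorithm on 259 and 89; the successive quotients are the partial quotients a_0, a_1, ... (each step inverts the fractional part left over by the previous one):
  259 = 2*89 + 81, so a_0 = 2.
  89 = 1*81 + 8, so a_1 = 1.
  81 = 10*8 + 1, so a_2 = 10.
  8 = 8*1 + 0, so a_3 = 8.
The remainder reaches 0 after 4 divisions, so the expansion has 4 partial quotients, read off in order.

[2; 1, 10, 8]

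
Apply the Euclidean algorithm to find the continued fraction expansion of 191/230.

Run the Euclidean algorithm on 191 and 230; the successive quotients are the partial quotients a_0, a_1, ... (each step inverts the fractional part left over by the previous one):
  191 = 0*230 + 191, so a_0 = 0.
  230 = 1*191 + 39, so a_1 = 1.
  191 = 4*39 + 35, so a_2 = 4.
  39 = 1*35 + 4, so a_3 = 1.
  35 = 8*4 + 3, so a_4 = 8.
  4 = 1*3 + 1, so a_5 = 1.
  3 = 3*1 + 0, so a_6 = 3.
The remainder reaches 0 after 7 divisions, so the expansion has 7 partial quotients, read off in order.

[0; 1, 4, 1, 8, 1, 3]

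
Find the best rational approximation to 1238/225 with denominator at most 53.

11/2

Expand x = 1238/225 as a continued fraction with the Euclidean algorithm:
  1238 = 5*225 + 113, so a_0 = 5.
  225 = 1*113 + 112, so a_1 = 1.
  113 = 1*112 + 1, so a_2 = 1.
  112 = 112*1 + 0, so a_3 = 112.
so x = [5; 1, 1, 112].
Convergents (p_i = a_i*p_{i-1} + p_{i-2}, q_i = a_i*q_{i-1} + q_{i-2} with p_{-2}=0, p_{-1}=1, q_{-2}=1, q_{-1}=0), until the denominator exceeds 53:
  i=0: a_0=5, p_0 = 5*1 + 0 = 5, q_0 = 5*0 + 1 = 1.
  i=1: a_1=1, p_1 = 1*5 + 1 = 6, q_1 = 1*1 + 0 = 1.
  i=2: a_2=1, p_2 = 1*6 + 5 = 11, q_2 = 1*1 + 1 = 2.
  i=3: a_3=112, p_3 = 112*11 + 6 = 1238, q_3 = 112*2 + 1 = 225.
q_3 = 225 > 53, so the last convergent with denominator <= 53 is p_2/q_2 = 11/2.
The closest fraction with denominator <= 53 is either p_2/q_2 or the intermediate fraction (k*p_2 + p_1)/(k*q_2 + q_1) with the largest k >= 1 whose denominator stays <= 53; these approach x as k grows, and every other convergent or intermediate fraction in range is farther away.
Largest k: floor((53 - q_1)/q_2) = floor((53 - 1)/2) = 26.
That gives (26*11 + 6)/(26*2 + 1) = 292/53.
Compare the errors: |x - 11/2| = |1238*2 - 11*225|/(225*2) = 1/450, and |x - 292/53| = |1238*53 - 292*225|/(225*53) = 86/11925.
Cross-multiplying, 1*11925 = 11925 < 38700 = 86*450, so 1/450 is smaller: the convergent 11/2 is closer to x than 292/53.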